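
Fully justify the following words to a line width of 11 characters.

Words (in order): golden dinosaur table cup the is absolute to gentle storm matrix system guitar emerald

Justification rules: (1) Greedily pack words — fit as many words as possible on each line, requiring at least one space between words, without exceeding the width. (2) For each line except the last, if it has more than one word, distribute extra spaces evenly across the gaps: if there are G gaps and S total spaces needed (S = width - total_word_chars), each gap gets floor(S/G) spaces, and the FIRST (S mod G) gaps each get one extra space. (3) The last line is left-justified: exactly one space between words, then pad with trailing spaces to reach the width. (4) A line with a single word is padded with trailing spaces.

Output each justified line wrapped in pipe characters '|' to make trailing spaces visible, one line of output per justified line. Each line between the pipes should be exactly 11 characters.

Line 1: ['golden'] (min_width=6, slack=5)
Line 2: ['dinosaur'] (min_width=8, slack=3)
Line 3: ['table', 'cup'] (min_width=9, slack=2)
Line 4: ['the', 'is'] (min_width=6, slack=5)
Line 5: ['absolute', 'to'] (min_width=11, slack=0)
Line 6: ['gentle'] (min_width=6, slack=5)
Line 7: ['storm'] (min_width=5, slack=6)
Line 8: ['matrix'] (min_width=6, slack=5)
Line 9: ['system'] (min_width=6, slack=5)
Line 10: ['guitar'] (min_width=6, slack=5)
Line 11: ['emerald'] (min_width=7, slack=4)

Answer: |golden     |
|dinosaur   |
|table   cup|
|the      is|
|absolute to|
|gentle     |
|storm      |
|matrix     |
|system     |
|guitar     |
|emerald    |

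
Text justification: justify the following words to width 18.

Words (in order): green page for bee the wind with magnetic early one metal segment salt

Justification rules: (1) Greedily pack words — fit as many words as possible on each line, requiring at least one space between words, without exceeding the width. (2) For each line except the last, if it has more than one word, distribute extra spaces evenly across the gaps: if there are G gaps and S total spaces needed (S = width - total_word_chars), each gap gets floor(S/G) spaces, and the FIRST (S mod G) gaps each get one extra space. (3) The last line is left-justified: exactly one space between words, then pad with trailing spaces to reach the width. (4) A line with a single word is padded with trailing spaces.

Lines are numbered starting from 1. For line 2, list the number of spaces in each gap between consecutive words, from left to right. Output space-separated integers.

Answer: 4 3

Derivation:
Line 1: ['green', 'page', 'for', 'bee'] (min_width=18, slack=0)
Line 2: ['the', 'wind', 'with'] (min_width=13, slack=5)
Line 3: ['magnetic', 'early', 'one'] (min_width=18, slack=0)
Line 4: ['metal', 'segment', 'salt'] (min_width=18, slack=0)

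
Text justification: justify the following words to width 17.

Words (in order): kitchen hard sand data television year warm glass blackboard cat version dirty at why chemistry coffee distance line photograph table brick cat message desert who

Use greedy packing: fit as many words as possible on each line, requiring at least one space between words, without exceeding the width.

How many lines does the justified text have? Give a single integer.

Line 1: ['kitchen', 'hard', 'sand'] (min_width=17, slack=0)
Line 2: ['data', 'television'] (min_width=15, slack=2)
Line 3: ['year', 'warm', 'glass'] (min_width=15, slack=2)
Line 4: ['blackboard', 'cat'] (min_width=14, slack=3)
Line 5: ['version', 'dirty', 'at'] (min_width=16, slack=1)
Line 6: ['why', 'chemistry'] (min_width=13, slack=4)
Line 7: ['coffee', 'distance'] (min_width=15, slack=2)
Line 8: ['line', 'photograph'] (min_width=15, slack=2)
Line 9: ['table', 'brick', 'cat'] (min_width=15, slack=2)
Line 10: ['message', 'desert'] (min_width=14, slack=3)
Line 11: ['who'] (min_width=3, slack=14)
Total lines: 11

Answer: 11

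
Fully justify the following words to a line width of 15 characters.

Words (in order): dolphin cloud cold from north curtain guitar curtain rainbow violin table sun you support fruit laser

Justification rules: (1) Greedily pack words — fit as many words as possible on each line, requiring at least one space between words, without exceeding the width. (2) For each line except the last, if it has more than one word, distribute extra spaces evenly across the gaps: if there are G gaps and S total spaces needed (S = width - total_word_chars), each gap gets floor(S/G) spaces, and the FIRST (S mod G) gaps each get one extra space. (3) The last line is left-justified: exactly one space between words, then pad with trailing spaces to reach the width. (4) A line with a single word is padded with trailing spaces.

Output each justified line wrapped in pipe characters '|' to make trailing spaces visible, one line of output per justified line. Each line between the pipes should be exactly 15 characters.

Line 1: ['dolphin', 'cloud'] (min_width=13, slack=2)
Line 2: ['cold', 'from', 'north'] (min_width=15, slack=0)
Line 3: ['curtain', 'guitar'] (min_width=14, slack=1)
Line 4: ['curtain', 'rainbow'] (min_width=15, slack=0)
Line 5: ['violin', 'table'] (min_width=12, slack=3)
Line 6: ['sun', 'you', 'support'] (min_width=15, slack=0)
Line 7: ['fruit', 'laser'] (min_width=11, slack=4)

Answer: |dolphin   cloud|
|cold from north|
|curtain  guitar|
|curtain rainbow|
|violin    table|
|sun you support|
|fruit laser    |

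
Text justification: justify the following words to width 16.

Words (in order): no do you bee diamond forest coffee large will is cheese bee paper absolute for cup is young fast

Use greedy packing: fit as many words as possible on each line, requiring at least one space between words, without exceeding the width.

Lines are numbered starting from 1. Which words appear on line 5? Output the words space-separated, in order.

Answer: bee paper

Derivation:
Line 1: ['no', 'do', 'you', 'bee'] (min_width=13, slack=3)
Line 2: ['diamond', 'forest'] (min_width=14, slack=2)
Line 3: ['coffee', 'large'] (min_width=12, slack=4)
Line 4: ['will', 'is', 'cheese'] (min_width=14, slack=2)
Line 5: ['bee', 'paper'] (min_width=9, slack=7)
Line 6: ['absolute', 'for', 'cup'] (min_width=16, slack=0)
Line 7: ['is', 'young', 'fast'] (min_width=13, slack=3)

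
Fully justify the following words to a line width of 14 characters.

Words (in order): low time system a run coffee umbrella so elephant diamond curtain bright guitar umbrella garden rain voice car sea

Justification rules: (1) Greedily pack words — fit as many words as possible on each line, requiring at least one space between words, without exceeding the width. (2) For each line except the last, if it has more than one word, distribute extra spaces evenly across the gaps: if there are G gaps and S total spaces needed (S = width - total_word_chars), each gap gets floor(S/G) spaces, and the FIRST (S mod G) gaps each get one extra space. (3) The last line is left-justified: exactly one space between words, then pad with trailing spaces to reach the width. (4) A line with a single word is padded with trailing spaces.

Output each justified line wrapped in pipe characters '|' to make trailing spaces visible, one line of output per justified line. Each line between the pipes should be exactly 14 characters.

Answer: |low       time|
|system  a  run|
|coffee        |
|umbrella    so|
|elephant      |
|diamond       |
|curtain bright|
|guitar        |
|umbrella      |
|garden    rain|
|voice car sea |

Derivation:
Line 1: ['low', 'time'] (min_width=8, slack=6)
Line 2: ['system', 'a', 'run'] (min_width=12, slack=2)
Line 3: ['coffee'] (min_width=6, slack=8)
Line 4: ['umbrella', 'so'] (min_width=11, slack=3)
Line 5: ['elephant'] (min_width=8, slack=6)
Line 6: ['diamond'] (min_width=7, slack=7)
Line 7: ['curtain', 'bright'] (min_width=14, slack=0)
Line 8: ['guitar'] (min_width=6, slack=8)
Line 9: ['umbrella'] (min_width=8, slack=6)
Line 10: ['garden', 'rain'] (min_width=11, slack=3)
Line 11: ['voice', 'car', 'sea'] (min_width=13, slack=1)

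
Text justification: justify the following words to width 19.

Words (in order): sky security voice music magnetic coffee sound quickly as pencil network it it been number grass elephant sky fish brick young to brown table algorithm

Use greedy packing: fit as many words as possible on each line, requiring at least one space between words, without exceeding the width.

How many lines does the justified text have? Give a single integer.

Answer: 10

Derivation:
Line 1: ['sky', 'security', 'voice'] (min_width=18, slack=1)
Line 2: ['music', 'magnetic'] (min_width=14, slack=5)
Line 3: ['coffee', 'sound'] (min_width=12, slack=7)
Line 4: ['quickly', 'as', 'pencil'] (min_width=17, slack=2)
Line 5: ['network', 'it', 'it', 'been'] (min_width=18, slack=1)
Line 6: ['number', 'grass'] (min_width=12, slack=7)
Line 7: ['elephant', 'sky', 'fish'] (min_width=17, slack=2)
Line 8: ['brick', 'young', 'to'] (min_width=14, slack=5)
Line 9: ['brown', 'table'] (min_width=11, slack=8)
Line 10: ['algorithm'] (min_width=9, slack=10)
Total lines: 10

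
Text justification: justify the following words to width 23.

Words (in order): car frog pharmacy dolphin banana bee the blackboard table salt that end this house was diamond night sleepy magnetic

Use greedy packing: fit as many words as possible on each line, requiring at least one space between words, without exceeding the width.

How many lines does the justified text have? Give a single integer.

Line 1: ['car', 'frog', 'pharmacy'] (min_width=17, slack=6)
Line 2: ['dolphin', 'banana', 'bee', 'the'] (min_width=22, slack=1)
Line 3: ['blackboard', 'table', 'salt'] (min_width=21, slack=2)
Line 4: ['that', 'end', 'this', 'house', 'was'] (min_width=23, slack=0)
Line 5: ['diamond', 'night', 'sleepy'] (min_width=20, slack=3)
Line 6: ['magnetic'] (min_width=8, slack=15)
Total lines: 6

Answer: 6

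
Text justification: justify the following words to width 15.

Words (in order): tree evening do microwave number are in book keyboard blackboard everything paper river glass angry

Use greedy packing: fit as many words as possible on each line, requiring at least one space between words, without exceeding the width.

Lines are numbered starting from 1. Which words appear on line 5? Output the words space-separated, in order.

Answer: blackboard

Derivation:
Line 1: ['tree', 'evening', 'do'] (min_width=15, slack=0)
Line 2: ['microwave'] (min_width=9, slack=6)
Line 3: ['number', 'are', 'in'] (min_width=13, slack=2)
Line 4: ['book', 'keyboard'] (min_width=13, slack=2)
Line 5: ['blackboard'] (min_width=10, slack=5)
Line 6: ['everything'] (min_width=10, slack=5)
Line 7: ['paper', 'river'] (min_width=11, slack=4)
Line 8: ['glass', 'angry'] (min_width=11, slack=4)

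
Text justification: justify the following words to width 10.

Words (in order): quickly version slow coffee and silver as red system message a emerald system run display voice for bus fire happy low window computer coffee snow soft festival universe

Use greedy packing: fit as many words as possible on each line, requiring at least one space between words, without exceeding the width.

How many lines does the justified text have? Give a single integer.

Line 1: ['quickly'] (min_width=7, slack=3)
Line 2: ['version'] (min_width=7, slack=3)
Line 3: ['slow'] (min_width=4, slack=6)
Line 4: ['coffee', 'and'] (min_width=10, slack=0)
Line 5: ['silver', 'as'] (min_width=9, slack=1)
Line 6: ['red', 'system'] (min_width=10, slack=0)
Line 7: ['message', 'a'] (min_width=9, slack=1)
Line 8: ['emerald'] (min_width=7, slack=3)
Line 9: ['system', 'run'] (min_width=10, slack=0)
Line 10: ['display'] (min_width=7, slack=3)
Line 11: ['voice', 'for'] (min_width=9, slack=1)
Line 12: ['bus', 'fire'] (min_width=8, slack=2)
Line 13: ['happy', 'low'] (min_width=9, slack=1)
Line 14: ['window'] (min_width=6, slack=4)
Line 15: ['computer'] (min_width=8, slack=2)
Line 16: ['coffee'] (min_width=6, slack=4)
Line 17: ['snow', 'soft'] (min_width=9, slack=1)
Line 18: ['festival'] (min_width=8, slack=2)
Line 19: ['universe'] (min_width=8, slack=2)
Total lines: 19

Answer: 19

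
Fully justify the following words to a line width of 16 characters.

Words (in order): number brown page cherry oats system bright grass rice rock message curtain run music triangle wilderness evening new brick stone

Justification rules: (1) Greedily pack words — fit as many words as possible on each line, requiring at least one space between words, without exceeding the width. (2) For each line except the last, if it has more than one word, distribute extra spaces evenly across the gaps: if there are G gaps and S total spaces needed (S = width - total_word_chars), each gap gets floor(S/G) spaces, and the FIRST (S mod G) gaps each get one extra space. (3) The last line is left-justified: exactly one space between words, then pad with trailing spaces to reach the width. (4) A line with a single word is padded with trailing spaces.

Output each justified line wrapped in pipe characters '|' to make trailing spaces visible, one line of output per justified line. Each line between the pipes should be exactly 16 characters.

Answer: |number     brown|
|page cherry oats|
|system    bright|
|grass  rice rock|
|message  curtain|
|run        music|
|triangle        |
|wilderness      |
|evening      new|
|brick stone     |

Derivation:
Line 1: ['number', 'brown'] (min_width=12, slack=4)
Line 2: ['page', 'cherry', 'oats'] (min_width=16, slack=0)
Line 3: ['system', 'bright'] (min_width=13, slack=3)
Line 4: ['grass', 'rice', 'rock'] (min_width=15, slack=1)
Line 5: ['message', 'curtain'] (min_width=15, slack=1)
Line 6: ['run', 'music'] (min_width=9, slack=7)
Line 7: ['triangle'] (min_width=8, slack=8)
Line 8: ['wilderness'] (min_width=10, slack=6)
Line 9: ['evening', 'new'] (min_width=11, slack=5)
Line 10: ['brick', 'stone'] (min_width=11, slack=5)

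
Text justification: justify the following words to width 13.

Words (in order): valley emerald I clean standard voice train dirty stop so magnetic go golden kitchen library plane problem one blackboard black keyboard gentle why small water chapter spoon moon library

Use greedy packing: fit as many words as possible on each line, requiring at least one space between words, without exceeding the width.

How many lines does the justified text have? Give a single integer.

Answer: 18

Derivation:
Line 1: ['valley'] (min_width=6, slack=7)
Line 2: ['emerald', 'I'] (min_width=9, slack=4)
Line 3: ['clean'] (min_width=5, slack=8)
Line 4: ['standard'] (min_width=8, slack=5)
Line 5: ['voice', 'train'] (min_width=11, slack=2)
Line 6: ['dirty', 'stop', 'so'] (min_width=13, slack=0)
Line 7: ['magnetic', 'go'] (min_width=11, slack=2)
Line 8: ['golden'] (min_width=6, slack=7)
Line 9: ['kitchen'] (min_width=7, slack=6)
Line 10: ['library', 'plane'] (min_width=13, slack=0)
Line 11: ['problem', 'one'] (min_width=11, slack=2)
Line 12: ['blackboard'] (min_width=10, slack=3)
Line 13: ['black'] (min_width=5, slack=8)
Line 14: ['keyboard'] (min_width=8, slack=5)
Line 15: ['gentle', 'why'] (min_width=10, slack=3)
Line 16: ['small', 'water'] (min_width=11, slack=2)
Line 17: ['chapter', 'spoon'] (min_width=13, slack=0)
Line 18: ['moon', 'library'] (min_width=12, slack=1)
Total lines: 18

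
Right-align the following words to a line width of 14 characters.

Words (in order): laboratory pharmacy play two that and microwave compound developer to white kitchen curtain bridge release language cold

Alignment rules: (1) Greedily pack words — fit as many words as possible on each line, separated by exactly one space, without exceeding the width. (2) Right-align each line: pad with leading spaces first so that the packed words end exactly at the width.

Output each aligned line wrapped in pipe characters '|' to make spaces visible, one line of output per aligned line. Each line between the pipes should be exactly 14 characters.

Line 1: ['laboratory'] (min_width=10, slack=4)
Line 2: ['pharmacy', 'play'] (min_width=13, slack=1)
Line 3: ['two', 'that', 'and'] (min_width=12, slack=2)
Line 4: ['microwave'] (min_width=9, slack=5)
Line 5: ['compound'] (min_width=8, slack=6)
Line 6: ['developer', 'to'] (min_width=12, slack=2)
Line 7: ['white', 'kitchen'] (min_width=13, slack=1)
Line 8: ['curtain', 'bridge'] (min_width=14, slack=0)
Line 9: ['release'] (min_width=7, slack=7)
Line 10: ['language', 'cold'] (min_width=13, slack=1)

Answer: |    laboratory|
| pharmacy play|
|  two that and|
|     microwave|
|      compound|
|  developer to|
| white kitchen|
|curtain bridge|
|       release|
| language cold|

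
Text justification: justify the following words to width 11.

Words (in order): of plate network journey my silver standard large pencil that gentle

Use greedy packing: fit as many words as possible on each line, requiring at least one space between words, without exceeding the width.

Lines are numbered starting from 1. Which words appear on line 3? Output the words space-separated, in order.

Line 1: ['of', 'plate'] (min_width=8, slack=3)
Line 2: ['network'] (min_width=7, slack=4)
Line 3: ['journey', 'my'] (min_width=10, slack=1)
Line 4: ['silver'] (min_width=6, slack=5)
Line 5: ['standard'] (min_width=8, slack=3)
Line 6: ['large'] (min_width=5, slack=6)
Line 7: ['pencil', 'that'] (min_width=11, slack=0)
Line 8: ['gentle'] (min_width=6, slack=5)

Answer: journey my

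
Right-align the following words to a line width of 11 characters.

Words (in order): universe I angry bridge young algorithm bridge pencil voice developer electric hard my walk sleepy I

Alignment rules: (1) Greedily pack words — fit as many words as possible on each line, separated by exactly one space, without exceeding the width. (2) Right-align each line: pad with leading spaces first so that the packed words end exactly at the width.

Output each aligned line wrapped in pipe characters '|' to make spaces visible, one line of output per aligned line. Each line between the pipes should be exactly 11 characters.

Answer: | universe I|
|      angry|
|     bridge|
|      young|
|  algorithm|
|     bridge|
|     pencil|
|      voice|
|  developer|
|   electric|
|    hard my|
|walk sleepy|
|          I|

Derivation:
Line 1: ['universe', 'I'] (min_width=10, slack=1)
Line 2: ['angry'] (min_width=5, slack=6)
Line 3: ['bridge'] (min_width=6, slack=5)
Line 4: ['young'] (min_width=5, slack=6)
Line 5: ['algorithm'] (min_width=9, slack=2)
Line 6: ['bridge'] (min_width=6, slack=5)
Line 7: ['pencil'] (min_width=6, slack=5)
Line 8: ['voice'] (min_width=5, slack=6)
Line 9: ['developer'] (min_width=9, slack=2)
Line 10: ['electric'] (min_width=8, slack=3)
Line 11: ['hard', 'my'] (min_width=7, slack=4)
Line 12: ['walk', 'sleepy'] (min_width=11, slack=0)
Line 13: ['I'] (min_width=1, slack=10)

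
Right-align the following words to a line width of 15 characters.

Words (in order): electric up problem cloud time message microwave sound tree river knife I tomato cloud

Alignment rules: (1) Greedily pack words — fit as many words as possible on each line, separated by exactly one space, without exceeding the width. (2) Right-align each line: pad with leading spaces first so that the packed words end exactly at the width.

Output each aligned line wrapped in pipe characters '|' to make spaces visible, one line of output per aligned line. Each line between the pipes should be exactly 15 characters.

Line 1: ['electric', 'up'] (min_width=11, slack=4)
Line 2: ['problem', 'cloud'] (min_width=13, slack=2)
Line 3: ['time', 'message'] (min_width=12, slack=3)
Line 4: ['microwave', 'sound'] (min_width=15, slack=0)
Line 5: ['tree', 'river'] (min_width=10, slack=5)
Line 6: ['knife', 'I', 'tomato'] (min_width=14, slack=1)
Line 7: ['cloud'] (min_width=5, slack=10)

Answer: |    electric up|
|  problem cloud|
|   time message|
|microwave sound|
|     tree river|
| knife I tomato|
|          cloud|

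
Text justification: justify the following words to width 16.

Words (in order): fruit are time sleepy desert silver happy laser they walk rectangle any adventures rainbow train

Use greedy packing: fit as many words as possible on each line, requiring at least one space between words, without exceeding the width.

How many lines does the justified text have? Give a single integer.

Line 1: ['fruit', 'are', 'time'] (min_width=14, slack=2)
Line 2: ['sleepy', 'desert'] (min_width=13, slack=3)
Line 3: ['silver', 'happy'] (min_width=12, slack=4)
Line 4: ['laser', 'they', 'walk'] (min_width=15, slack=1)
Line 5: ['rectangle', 'any'] (min_width=13, slack=3)
Line 6: ['adventures'] (min_width=10, slack=6)
Line 7: ['rainbow', 'train'] (min_width=13, slack=3)
Total lines: 7

Answer: 7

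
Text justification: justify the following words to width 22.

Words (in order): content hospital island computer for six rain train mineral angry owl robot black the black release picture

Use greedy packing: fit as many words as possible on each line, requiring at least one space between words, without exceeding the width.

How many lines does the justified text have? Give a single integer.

Answer: 6

Derivation:
Line 1: ['content', 'hospital'] (min_width=16, slack=6)
Line 2: ['island', 'computer', 'for'] (min_width=19, slack=3)
Line 3: ['six', 'rain', 'train', 'mineral'] (min_width=22, slack=0)
Line 4: ['angry', 'owl', 'robot', 'black'] (min_width=21, slack=1)
Line 5: ['the', 'black', 'release'] (min_width=17, slack=5)
Line 6: ['picture'] (min_width=7, slack=15)
Total lines: 6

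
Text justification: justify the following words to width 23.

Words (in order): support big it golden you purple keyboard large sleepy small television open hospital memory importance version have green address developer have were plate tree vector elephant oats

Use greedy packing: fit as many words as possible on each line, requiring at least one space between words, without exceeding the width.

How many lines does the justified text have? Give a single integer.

Answer: 9

Derivation:
Line 1: ['support', 'big', 'it', 'golden'] (min_width=21, slack=2)
Line 2: ['you', 'purple', 'keyboard'] (min_width=19, slack=4)
Line 3: ['large', 'sleepy', 'small'] (min_width=18, slack=5)
Line 4: ['television', 'open'] (min_width=15, slack=8)
Line 5: ['hospital', 'memory'] (min_width=15, slack=8)
Line 6: ['importance', 'version', 'have'] (min_width=23, slack=0)
Line 7: ['green', 'address', 'developer'] (min_width=23, slack=0)
Line 8: ['have', 'were', 'plate', 'tree'] (min_width=20, slack=3)
Line 9: ['vector', 'elephant', 'oats'] (min_width=20, slack=3)
Total lines: 9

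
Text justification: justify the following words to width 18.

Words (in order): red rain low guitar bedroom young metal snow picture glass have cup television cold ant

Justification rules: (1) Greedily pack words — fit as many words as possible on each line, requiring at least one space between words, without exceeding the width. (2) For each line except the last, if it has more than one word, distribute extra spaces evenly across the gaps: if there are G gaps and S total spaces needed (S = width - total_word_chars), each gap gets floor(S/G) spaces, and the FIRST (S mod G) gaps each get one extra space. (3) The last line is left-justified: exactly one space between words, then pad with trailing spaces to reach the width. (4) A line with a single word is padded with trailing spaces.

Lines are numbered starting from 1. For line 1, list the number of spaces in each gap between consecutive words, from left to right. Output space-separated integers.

Line 1: ['red', 'rain', 'low'] (min_width=12, slack=6)
Line 2: ['guitar', 'bedroom'] (min_width=14, slack=4)
Line 3: ['young', 'metal', 'snow'] (min_width=16, slack=2)
Line 4: ['picture', 'glass', 'have'] (min_width=18, slack=0)
Line 5: ['cup', 'television'] (min_width=14, slack=4)
Line 6: ['cold', 'ant'] (min_width=8, slack=10)

Answer: 4 4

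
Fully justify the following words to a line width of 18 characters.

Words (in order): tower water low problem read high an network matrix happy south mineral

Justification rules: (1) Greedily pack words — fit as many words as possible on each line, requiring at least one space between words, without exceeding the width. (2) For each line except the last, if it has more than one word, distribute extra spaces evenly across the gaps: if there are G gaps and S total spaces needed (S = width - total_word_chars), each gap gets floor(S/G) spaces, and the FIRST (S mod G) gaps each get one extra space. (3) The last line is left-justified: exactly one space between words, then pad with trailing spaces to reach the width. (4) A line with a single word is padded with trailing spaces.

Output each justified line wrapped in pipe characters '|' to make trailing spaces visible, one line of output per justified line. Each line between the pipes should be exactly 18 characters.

Line 1: ['tower', 'water', 'low'] (min_width=15, slack=3)
Line 2: ['problem', 'read', 'high'] (min_width=17, slack=1)
Line 3: ['an', 'network', 'matrix'] (min_width=17, slack=1)
Line 4: ['happy', 'south'] (min_width=11, slack=7)
Line 5: ['mineral'] (min_width=7, slack=11)

Answer: |tower   water  low|
|problem  read high|
|an  network matrix|
|happy        south|
|mineral           |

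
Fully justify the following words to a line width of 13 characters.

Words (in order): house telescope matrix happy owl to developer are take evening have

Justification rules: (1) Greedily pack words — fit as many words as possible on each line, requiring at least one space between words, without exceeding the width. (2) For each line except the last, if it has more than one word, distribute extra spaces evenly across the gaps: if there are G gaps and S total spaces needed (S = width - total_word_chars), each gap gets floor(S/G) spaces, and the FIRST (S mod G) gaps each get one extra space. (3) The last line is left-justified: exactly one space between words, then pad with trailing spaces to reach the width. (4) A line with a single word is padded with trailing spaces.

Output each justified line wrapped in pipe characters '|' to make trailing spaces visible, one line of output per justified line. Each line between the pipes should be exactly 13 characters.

Answer: |house        |
|telescope    |
|matrix  happy|
|owl        to|
|developer are|
|take  evening|
|have         |

Derivation:
Line 1: ['house'] (min_width=5, slack=8)
Line 2: ['telescope'] (min_width=9, slack=4)
Line 3: ['matrix', 'happy'] (min_width=12, slack=1)
Line 4: ['owl', 'to'] (min_width=6, slack=7)
Line 5: ['developer', 'are'] (min_width=13, slack=0)
Line 6: ['take', 'evening'] (min_width=12, slack=1)
Line 7: ['have'] (min_width=4, slack=9)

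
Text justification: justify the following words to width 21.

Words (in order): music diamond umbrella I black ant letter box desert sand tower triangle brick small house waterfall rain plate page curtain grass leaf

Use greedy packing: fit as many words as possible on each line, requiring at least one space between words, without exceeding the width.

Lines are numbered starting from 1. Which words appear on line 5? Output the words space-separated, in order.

Answer: brick small house

Derivation:
Line 1: ['music', 'diamond'] (min_width=13, slack=8)
Line 2: ['umbrella', 'I', 'black', 'ant'] (min_width=20, slack=1)
Line 3: ['letter', 'box', 'desert'] (min_width=17, slack=4)
Line 4: ['sand', 'tower', 'triangle'] (min_width=19, slack=2)
Line 5: ['brick', 'small', 'house'] (min_width=17, slack=4)
Line 6: ['waterfall', 'rain', 'plate'] (min_width=20, slack=1)
Line 7: ['page', 'curtain', 'grass'] (min_width=18, slack=3)
Line 8: ['leaf'] (min_width=4, slack=17)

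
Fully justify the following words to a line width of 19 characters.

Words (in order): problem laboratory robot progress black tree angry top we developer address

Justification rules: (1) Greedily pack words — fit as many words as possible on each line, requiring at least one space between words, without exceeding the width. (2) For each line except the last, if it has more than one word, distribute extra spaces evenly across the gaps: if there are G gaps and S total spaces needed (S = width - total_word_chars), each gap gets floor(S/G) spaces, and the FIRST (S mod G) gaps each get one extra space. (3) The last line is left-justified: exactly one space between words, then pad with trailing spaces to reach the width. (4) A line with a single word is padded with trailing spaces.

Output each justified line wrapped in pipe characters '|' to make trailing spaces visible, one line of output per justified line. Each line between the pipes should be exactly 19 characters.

Line 1: ['problem', 'laboratory'] (min_width=18, slack=1)
Line 2: ['robot', 'progress'] (min_width=14, slack=5)
Line 3: ['black', 'tree', 'angry'] (min_width=16, slack=3)
Line 4: ['top', 'we', 'developer'] (min_width=16, slack=3)
Line 5: ['address'] (min_width=7, slack=12)

Answer: |problem  laboratory|
|robot      progress|
|black   tree  angry|
|top   we  developer|
|address            |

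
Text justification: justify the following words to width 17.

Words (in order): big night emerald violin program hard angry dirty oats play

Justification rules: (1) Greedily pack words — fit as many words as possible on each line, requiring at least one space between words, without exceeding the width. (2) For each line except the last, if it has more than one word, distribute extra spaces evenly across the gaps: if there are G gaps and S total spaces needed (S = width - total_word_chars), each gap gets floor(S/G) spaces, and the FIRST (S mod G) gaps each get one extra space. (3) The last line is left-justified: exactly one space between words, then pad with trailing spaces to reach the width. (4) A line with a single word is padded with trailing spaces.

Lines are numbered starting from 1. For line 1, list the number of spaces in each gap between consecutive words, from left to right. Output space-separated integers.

Answer: 1 1

Derivation:
Line 1: ['big', 'night', 'emerald'] (min_width=17, slack=0)
Line 2: ['violin', 'program'] (min_width=14, slack=3)
Line 3: ['hard', 'angry', 'dirty'] (min_width=16, slack=1)
Line 4: ['oats', 'play'] (min_width=9, slack=8)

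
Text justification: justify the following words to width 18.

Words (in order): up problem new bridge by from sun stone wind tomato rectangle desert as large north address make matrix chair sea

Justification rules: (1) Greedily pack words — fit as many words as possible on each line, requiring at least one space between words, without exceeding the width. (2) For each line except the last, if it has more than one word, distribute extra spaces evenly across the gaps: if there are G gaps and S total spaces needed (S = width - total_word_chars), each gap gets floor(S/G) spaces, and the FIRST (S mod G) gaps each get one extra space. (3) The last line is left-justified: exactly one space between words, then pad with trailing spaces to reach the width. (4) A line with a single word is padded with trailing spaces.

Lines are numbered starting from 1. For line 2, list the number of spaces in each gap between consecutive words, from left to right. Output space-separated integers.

Answer: 1 1 1

Derivation:
Line 1: ['up', 'problem', 'new'] (min_width=14, slack=4)
Line 2: ['bridge', 'by', 'from', 'sun'] (min_width=18, slack=0)
Line 3: ['stone', 'wind', 'tomato'] (min_width=17, slack=1)
Line 4: ['rectangle', 'desert'] (min_width=16, slack=2)
Line 5: ['as', 'large', 'north'] (min_width=14, slack=4)
Line 6: ['address', 'make'] (min_width=12, slack=6)
Line 7: ['matrix', 'chair', 'sea'] (min_width=16, slack=2)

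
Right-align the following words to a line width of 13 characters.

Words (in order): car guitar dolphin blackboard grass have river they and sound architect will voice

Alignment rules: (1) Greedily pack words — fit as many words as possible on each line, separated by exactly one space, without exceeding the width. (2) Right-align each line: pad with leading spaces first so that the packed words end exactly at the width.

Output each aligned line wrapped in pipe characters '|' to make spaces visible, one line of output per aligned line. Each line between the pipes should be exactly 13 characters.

Line 1: ['car', 'guitar'] (min_width=10, slack=3)
Line 2: ['dolphin'] (min_width=7, slack=6)
Line 3: ['blackboard'] (min_width=10, slack=3)
Line 4: ['grass', 'have'] (min_width=10, slack=3)
Line 5: ['river', 'they'] (min_width=10, slack=3)
Line 6: ['and', 'sound'] (min_width=9, slack=4)
Line 7: ['architect'] (min_width=9, slack=4)
Line 8: ['will', 'voice'] (min_width=10, slack=3)

Answer: |   car guitar|
|      dolphin|
|   blackboard|
|   grass have|
|   river they|
|    and sound|
|    architect|
|   will voice|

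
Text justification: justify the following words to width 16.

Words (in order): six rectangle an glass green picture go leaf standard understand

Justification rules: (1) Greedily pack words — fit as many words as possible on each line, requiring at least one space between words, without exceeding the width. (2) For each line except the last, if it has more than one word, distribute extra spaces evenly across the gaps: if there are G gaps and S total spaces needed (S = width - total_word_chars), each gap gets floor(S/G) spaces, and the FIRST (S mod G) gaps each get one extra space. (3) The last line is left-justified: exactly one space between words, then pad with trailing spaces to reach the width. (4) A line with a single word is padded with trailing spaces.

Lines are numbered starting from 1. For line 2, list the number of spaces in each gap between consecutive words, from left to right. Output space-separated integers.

Answer: 6

Derivation:
Line 1: ['six', 'rectangle', 'an'] (min_width=16, slack=0)
Line 2: ['glass', 'green'] (min_width=11, slack=5)
Line 3: ['picture', 'go', 'leaf'] (min_width=15, slack=1)
Line 4: ['standard'] (min_width=8, slack=8)
Line 5: ['understand'] (min_width=10, slack=6)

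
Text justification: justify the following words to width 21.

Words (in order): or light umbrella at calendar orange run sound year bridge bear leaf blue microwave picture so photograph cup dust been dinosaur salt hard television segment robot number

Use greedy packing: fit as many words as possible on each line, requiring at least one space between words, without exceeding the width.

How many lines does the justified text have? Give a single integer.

Line 1: ['or', 'light', 'umbrella', 'at'] (min_width=20, slack=1)
Line 2: ['calendar', 'orange', 'run'] (min_width=19, slack=2)
Line 3: ['sound', 'year', 'bridge'] (min_width=17, slack=4)
Line 4: ['bear', 'leaf', 'blue'] (min_width=14, slack=7)
Line 5: ['microwave', 'picture', 'so'] (min_width=20, slack=1)
Line 6: ['photograph', 'cup', 'dust'] (min_width=19, slack=2)
Line 7: ['been', 'dinosaur', 'salt'] (min_width=18, slack=3)
Line 8: ['hard', 'television'] (min_width=15, slack=6)
Line 9: ['segment', 'robot', 'number'] (min_width=20, slack=1)
Total lines: 9

Answer: 9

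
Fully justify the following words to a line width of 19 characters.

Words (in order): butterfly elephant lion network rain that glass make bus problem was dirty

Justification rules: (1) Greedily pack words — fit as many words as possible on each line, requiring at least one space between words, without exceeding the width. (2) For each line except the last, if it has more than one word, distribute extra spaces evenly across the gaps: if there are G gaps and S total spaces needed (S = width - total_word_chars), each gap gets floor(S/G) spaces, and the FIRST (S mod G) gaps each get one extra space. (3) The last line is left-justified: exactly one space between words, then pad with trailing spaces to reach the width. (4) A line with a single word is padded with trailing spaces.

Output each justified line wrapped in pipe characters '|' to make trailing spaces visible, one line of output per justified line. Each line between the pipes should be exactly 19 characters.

Answer: |butterfly  elephant|
|lion  network  rain|
|that glass make bus|
|problem was dirty  |

Derivation:
Line 1: ['butterfly', 'elephant'] (min_width=18, slack=1)
Line 2: ['lion', 'network', 'rain'] (min_width=17, slack=2)
Line 3: ['that', 'glass', 'make', 'bus'] (min_width=19, slack=0)
Line 4: ['problem', 'was', 'dirty'] (min_width=17, slack=2)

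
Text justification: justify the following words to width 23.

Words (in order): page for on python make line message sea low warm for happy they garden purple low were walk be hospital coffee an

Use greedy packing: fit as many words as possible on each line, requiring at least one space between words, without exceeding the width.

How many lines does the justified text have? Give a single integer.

Answer: 6

Derivation:
Line 1: ['page', 'for', 'on', 'python', 'make'] (min_width=23, slack=0)
Line 2: ['line', 'message', 'sea', 'low'] (min_width=20, slack=3)
Line 3: ['warm', 'for', 'happy', 'they'] (min_width=19, slack=4)
Line 4: ['garden', 'purple', 'low', 'were'] (min_width=22, slack=1)
Line 5: ['walk', 'be', 'hospital', 'coffee'] (min_width=23, slack=0)
Line 6: ['an'] (min_width=2, slack=21)
Total lines: 6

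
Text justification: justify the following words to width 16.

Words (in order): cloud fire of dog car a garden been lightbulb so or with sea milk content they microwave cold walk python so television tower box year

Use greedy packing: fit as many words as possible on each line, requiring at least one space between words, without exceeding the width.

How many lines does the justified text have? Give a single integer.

Answer: 9

Derivation:
Line 1: ['cloud', 'fire', 'of'] (min_width=13, slack=3)
Line 2: ['dog', 'car', 'a', 'garden'] (min_width=16, slack=0)
Line 3: ['been', 'lightbulb'] (min_width=14, slack=2)
Line 4: ['so', 'or', 'with', 'sea'] (min_width=14, slack=2)
Line 5: ['milk', 'content'] (min_width=12, slack=4)
Line 6: ['they', 'microwave'] (min_width=14, slack=2)
Line 7: ['cold', 'walk', 'python'] (min_width=16, slack=0)
Line 8: ['so', 'television'] (min_width=13, slack=3)
Line 9: ['tower', 'box', 'year'] (min_width=14, slack=2)
Total lines: 9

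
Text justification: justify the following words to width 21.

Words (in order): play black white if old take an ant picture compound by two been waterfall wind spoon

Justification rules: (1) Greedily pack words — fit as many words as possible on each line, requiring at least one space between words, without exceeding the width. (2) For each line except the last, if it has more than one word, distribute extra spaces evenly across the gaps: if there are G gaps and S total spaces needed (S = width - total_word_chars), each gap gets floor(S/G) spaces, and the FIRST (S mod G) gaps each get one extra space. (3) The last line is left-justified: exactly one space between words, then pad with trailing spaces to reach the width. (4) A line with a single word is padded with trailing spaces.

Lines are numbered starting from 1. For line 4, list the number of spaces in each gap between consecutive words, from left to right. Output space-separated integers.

Line 1: ['play', 'black', 'white', 'if'] (min_width=19, slack=2)
Line 2: ['old', 'take', 'an', 'ant'] (min_width=15, slack=6)
Line 3: ['picture', 'compound', 'by'] (min_width=19, slack=2)
Line 4: ['two', 'been', 'waterfall'] (min_width=18, slack=3)
Line 5: ['wind', 'spoon'] (min_width=10, slack=11)

Answer: 3 2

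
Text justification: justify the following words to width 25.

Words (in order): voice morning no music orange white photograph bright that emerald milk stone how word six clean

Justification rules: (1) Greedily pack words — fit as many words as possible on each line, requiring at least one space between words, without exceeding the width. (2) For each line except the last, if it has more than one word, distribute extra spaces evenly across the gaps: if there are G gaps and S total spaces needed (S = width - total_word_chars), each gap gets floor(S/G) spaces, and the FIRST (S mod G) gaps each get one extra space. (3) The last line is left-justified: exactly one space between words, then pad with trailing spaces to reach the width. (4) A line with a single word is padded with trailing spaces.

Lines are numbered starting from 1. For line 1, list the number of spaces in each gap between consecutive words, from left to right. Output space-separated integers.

Answer: 2 2 2

Derivation:
Line 1: ['voice', 'morning', 'no', 'music'] (min_width=22, slack=3)
Line 2: ['orange', 'white', 'photograph'] (min_width=23, slack=2)
Line 3: ['bright', 'that', 'emerald', 'milk'] (min_width=24, slack=1)
Line 4: ['stone', 'how', 'word', 'six', 'clean'] (min_width=24, slack=1)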